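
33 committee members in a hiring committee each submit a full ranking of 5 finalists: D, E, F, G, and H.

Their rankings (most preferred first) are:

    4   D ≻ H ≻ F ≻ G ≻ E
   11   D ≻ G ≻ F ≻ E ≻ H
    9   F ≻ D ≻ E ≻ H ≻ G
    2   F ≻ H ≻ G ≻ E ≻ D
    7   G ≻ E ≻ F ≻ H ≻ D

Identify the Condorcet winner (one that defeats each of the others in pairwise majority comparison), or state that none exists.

There is no Condorcet winner

Head-to-head results (33 voters total):
D vs E: D wins 24–9.
D vs F: F wins 18–15.
D vs G: D wins 24–9.
D vs H: D wins 24–9.
E vs F: F wins 26–7.
E vs G: G wins 24–9.
E vs H: E wins 27–6.
F vs G: G wins 18–15.
F vs H: F wins 29–4.
G vs H: G wins 18–15.
No candidate beats all others: D beats G beats F beats D, a majority cycle.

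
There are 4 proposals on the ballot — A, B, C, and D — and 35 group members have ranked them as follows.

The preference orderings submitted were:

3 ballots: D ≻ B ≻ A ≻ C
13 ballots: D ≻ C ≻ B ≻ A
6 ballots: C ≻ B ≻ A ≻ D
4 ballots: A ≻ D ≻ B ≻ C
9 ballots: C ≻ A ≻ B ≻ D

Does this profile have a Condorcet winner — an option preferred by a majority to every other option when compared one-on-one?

No

Head-to-head results (35 voters total):
A vs B: B wins 22–13.
A vs C: C wins 28–7.
A vs D: A wins 19–16.
B vs C: C wins 28–7.
B vs D: D wins 20–15.
C vs D: D wins 20–15.
No candidate beats all others: A beats D beats B beats A, a majority cycle.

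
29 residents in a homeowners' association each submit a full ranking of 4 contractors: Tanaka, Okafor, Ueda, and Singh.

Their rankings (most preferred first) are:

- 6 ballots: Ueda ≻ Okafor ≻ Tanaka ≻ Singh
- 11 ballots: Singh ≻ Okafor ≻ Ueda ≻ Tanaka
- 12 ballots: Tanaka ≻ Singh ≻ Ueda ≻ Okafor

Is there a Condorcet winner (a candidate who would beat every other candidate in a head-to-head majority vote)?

Head-to-head results (29 voters total):
Tanaka vs Okafor: Okafor wins 17–12.
Tanaka vs Ueda: Ueda wins 17–12.
Tanaka vs Singh: Tanaka wins 18–11.
Okafor vs Ueda: Ueda wins 18–11.
Okafor vs Singh: Singh wins 23–6.
Ueda vs Singh: Singh wins 23–6.
No candidate beats all others: Tanaka beats Singh beats Okafor beats Tanaka, a majority cycle.

No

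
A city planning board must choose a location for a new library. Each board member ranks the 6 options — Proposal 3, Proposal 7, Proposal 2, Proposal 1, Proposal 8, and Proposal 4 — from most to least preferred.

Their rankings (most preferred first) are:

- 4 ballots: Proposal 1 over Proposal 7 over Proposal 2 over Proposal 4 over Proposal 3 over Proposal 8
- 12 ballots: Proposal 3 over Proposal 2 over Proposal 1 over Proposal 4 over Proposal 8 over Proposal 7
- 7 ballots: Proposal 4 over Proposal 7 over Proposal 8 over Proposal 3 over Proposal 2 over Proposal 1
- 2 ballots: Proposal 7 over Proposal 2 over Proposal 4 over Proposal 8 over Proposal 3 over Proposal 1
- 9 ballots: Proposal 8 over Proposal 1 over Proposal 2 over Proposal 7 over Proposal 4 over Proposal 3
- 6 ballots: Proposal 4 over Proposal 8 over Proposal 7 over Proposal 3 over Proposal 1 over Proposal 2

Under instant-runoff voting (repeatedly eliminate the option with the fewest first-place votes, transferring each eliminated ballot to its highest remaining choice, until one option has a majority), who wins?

Proposal 4

Round 1: Proposal 4 13, Proposal 3 12, Proposal 8 9, Proposal 1 4, Proposal 7 2, Proposal 2 0. Proposal 2 has the fewest and is eliminated.
Round 2: Proposal 4 13, Proposal 3 12, Proposal 8 9, Proposal 1 4, Proposal 7 2. Proposal 7 has the fewest and is eliminated.
Round 3: Proposal 4 15, Proposal 3 12, Proposal 8 9, Proposal 1 4. Proposal 1 has the fewest and is eliminated.
Round 4: Proposal 4 19, Proposal 3 12, Proposal 8 9. Proposal 8 has the fewest and is eliminated.
Round 5: Proposal 4 28, Proposal 3 12. Proposal 4 has a majority.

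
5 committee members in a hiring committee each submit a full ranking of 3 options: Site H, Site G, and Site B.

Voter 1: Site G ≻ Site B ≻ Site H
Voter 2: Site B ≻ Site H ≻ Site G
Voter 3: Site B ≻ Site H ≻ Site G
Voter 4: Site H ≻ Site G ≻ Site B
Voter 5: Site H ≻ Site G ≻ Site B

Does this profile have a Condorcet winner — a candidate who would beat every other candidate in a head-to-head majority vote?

No

Head-to-head results (5 voters total):
Site H vs Site G: Site H wins 4–1.
Site H vs Site B: Site B wins 3–2.
Site G vs Site B: Site G wins 3–2.
No candidate beats all others: Site H beats Site G beats Site B beats Site H, a majority cycle.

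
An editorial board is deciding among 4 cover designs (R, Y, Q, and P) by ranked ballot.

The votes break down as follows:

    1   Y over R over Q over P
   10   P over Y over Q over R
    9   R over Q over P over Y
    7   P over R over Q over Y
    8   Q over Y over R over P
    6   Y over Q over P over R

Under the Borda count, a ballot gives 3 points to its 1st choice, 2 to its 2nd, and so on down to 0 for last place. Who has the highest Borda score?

Borda scores:
  R: 2 + 10·0 + 9·3 + 7·2 + 8·1 + 6·0 = 51
  Y: 3 + 10·2 + 9·0 + 7·0 + 8·2 + 6·3 = 57
  Q: 1 + 10·1 + 9·2 + 7·1 + 8·3 + 6·2 = 72
  P: 0 + 10·3 + 9·1 + 7·3 + 8·0 + 6·1 = 66
Q has the highest total.

Q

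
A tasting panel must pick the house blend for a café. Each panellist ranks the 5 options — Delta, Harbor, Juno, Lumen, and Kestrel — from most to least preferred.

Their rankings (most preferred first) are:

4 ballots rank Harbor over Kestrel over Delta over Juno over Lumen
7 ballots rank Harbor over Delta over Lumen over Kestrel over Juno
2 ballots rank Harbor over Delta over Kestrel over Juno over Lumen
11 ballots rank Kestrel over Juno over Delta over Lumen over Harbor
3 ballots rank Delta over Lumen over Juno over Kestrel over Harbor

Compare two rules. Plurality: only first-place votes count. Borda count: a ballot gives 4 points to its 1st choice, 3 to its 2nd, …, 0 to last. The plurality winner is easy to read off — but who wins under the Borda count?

Kestrel

Plurality first-place counts: Delta 3, Harbor 13, Juno 0, Lumen 0, Kestrel 11 → Harbor.
Borda totals: Delta 69, Harbor 52, Juno 45, Lumen 34, Kestrel 70 → Kestrel.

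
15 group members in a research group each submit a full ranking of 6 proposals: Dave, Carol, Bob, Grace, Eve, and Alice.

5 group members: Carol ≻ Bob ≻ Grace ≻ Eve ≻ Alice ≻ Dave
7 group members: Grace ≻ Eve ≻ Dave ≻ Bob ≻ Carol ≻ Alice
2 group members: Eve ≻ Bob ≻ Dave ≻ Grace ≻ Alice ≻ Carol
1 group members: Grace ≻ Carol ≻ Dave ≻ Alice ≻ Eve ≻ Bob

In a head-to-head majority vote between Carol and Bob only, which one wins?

Bob

Ballots ranking Carol above Bob: 5+1 = 6.
Ballots ranking Bob above Carol: 7+2 = 9.
Bob wins the head-to-head, 9–6.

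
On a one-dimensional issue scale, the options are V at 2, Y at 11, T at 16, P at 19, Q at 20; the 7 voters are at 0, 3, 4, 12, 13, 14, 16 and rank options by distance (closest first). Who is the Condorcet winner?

With single-peaked preferences on a line, the Condorcet winner is the candidate closest to the median voter.
The median voter (position 12) is closest to Y at 11.
Check: Y vs T — voters closer to Y: 5 of 7.

Y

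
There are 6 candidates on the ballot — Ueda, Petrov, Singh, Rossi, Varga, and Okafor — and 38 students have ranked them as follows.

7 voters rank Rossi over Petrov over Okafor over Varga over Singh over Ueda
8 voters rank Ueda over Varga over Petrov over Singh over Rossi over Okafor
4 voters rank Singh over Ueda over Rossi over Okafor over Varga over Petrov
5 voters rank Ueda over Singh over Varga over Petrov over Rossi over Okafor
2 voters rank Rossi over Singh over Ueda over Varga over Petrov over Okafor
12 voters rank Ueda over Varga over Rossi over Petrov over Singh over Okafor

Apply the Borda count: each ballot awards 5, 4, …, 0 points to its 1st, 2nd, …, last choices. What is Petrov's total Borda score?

Borda scores:
  Ueda: 7·0 + 8·5 + 4·4 + 5·5 + 2·3 + 12·5 = 147
  Petrov: 7·4 + 8·3 + 4·0 + 5·2 + 2·1 + 12·2 = 88
  Singh: 7·1 + 8·2 + 4·5 + 5·4 + 2·4 + 12·1 = 83
  Rossi: 7·5 + 8·1 + 4·3 + 5·1 + 2·5 + 12·3 = 106
  Varga: 7·2 + 8·4 + 4·1 + 5·3 + 2·2 + 12·4 = 117
  Okafor: 7·3 + 8·0 + 4·2 + 5·0 + 2·0 + 12·0 = 29

88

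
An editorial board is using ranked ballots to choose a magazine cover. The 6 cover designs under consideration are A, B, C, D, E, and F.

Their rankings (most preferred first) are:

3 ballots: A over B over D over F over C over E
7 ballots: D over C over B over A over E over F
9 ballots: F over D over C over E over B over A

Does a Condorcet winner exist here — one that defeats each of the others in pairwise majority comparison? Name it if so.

D

Head-to-head results (19 voters total):
A vs B: B wins 16–3.
A vs C: C wins 16–3.
A vs D: D wins 16–3.
A vs E: A wins 10–9.
A vs F: A wins 10–9.
B vs C: C wins 16–3.
B vs D: D wins 16–3.
B vs E: B wins 10–9.
B vs F: B wins 10–9.
C vs D: D wins 19–0.
C vs E: C wins 19–0.
C vs F: F wins 12–7.
D vs E: D wins 19–0.
D vs F: D wins 10–9.
E vs F: F wins 12–7.
D beats each rival — A (16–3), B (16–3), C (19–0), E (19–0), F (10–9) — so D is the Condorcet winner.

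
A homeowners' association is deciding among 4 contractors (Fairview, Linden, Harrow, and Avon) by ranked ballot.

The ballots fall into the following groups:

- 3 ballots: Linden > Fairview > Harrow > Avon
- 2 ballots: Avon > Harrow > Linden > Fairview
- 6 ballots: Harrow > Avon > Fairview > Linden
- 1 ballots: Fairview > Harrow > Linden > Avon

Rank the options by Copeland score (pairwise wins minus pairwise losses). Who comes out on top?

Pairwise results:
  Fairview vs Linden: Fairview wins 7–5.
  Fairview vs Harrow: Harrow wins 8–4.
  Fairview vs Avon: Avon wins 8–4.
  Linden vs Harrow: Harrow wins 9–3.
  Linden vs Avon: Avon wins 8–4.
  Harrow vs Avon: Harrow wins 10–2.
Copeland scores (wins − losses):
  Fairview: 1 − 2 = -1
  Linden: 0 − 3 = -3
  Harrow: 3 − 0 = 3
  Avon: 2 − 1 = 1
Harrow has the best Copeland score.

Harrow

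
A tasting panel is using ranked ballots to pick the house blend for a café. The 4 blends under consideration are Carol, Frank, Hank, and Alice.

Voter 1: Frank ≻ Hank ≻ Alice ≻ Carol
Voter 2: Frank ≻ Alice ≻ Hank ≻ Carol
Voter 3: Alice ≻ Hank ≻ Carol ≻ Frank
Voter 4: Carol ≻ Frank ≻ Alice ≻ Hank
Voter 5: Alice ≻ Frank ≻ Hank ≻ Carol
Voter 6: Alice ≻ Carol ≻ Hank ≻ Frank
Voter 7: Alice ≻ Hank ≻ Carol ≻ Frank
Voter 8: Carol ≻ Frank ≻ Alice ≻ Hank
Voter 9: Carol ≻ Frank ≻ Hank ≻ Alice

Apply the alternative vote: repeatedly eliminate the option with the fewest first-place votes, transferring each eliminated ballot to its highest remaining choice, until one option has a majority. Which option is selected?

Alice

Round 1: Alice 4, Carol 3, Frank 2, Hank 0. Hank has the fewest and is eliminated.
Round 2: Alice 4, Carol 3, Frank 2. Frank has the fewest and is eliminated.
Round 3: Alice 6, Carol 3. Alice has a majority.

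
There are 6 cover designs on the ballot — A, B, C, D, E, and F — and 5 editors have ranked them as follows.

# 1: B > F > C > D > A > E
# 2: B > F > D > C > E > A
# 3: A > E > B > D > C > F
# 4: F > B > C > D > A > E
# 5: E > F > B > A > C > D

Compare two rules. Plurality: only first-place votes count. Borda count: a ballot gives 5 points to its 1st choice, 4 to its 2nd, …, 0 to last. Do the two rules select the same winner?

Plurality first-place counts: A 1, B 2, C 0, D 0, E 1, F 1 → B.
Borda totals: A 9, B 20, C 10, D 9, E 10, F 17 → B.
The two rules agree on B.

Yes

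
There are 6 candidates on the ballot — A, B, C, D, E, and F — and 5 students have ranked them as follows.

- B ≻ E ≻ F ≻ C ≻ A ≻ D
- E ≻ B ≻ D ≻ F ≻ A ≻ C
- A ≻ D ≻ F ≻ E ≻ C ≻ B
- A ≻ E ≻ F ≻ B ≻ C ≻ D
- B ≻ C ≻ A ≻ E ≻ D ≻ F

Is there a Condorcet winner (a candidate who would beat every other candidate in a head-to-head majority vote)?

No

Head-to-head results (5 voters total):
A vs B: B wins 3–2.
A vs C: A wins 3–2.
A vs D: A wins 4–1.
A vs E: A wins 3–2.
A vs F: A wins 3–2.
B vs C: B wins 4–1.
B vs D: B wins 4–1.
B vs E: E wins 3–2.
B vs F: B wins 3–2.
C vs D: C wins 3–2.
C vs E: E wins 4–1.
C vs F: F wins 4–1.
D vs E: E wins 4–1.
D vs F: D wins 3–2.
E vs F: E wins 4–1.
No candidate beats all others: A beats E beats B beats A, a majority cycle.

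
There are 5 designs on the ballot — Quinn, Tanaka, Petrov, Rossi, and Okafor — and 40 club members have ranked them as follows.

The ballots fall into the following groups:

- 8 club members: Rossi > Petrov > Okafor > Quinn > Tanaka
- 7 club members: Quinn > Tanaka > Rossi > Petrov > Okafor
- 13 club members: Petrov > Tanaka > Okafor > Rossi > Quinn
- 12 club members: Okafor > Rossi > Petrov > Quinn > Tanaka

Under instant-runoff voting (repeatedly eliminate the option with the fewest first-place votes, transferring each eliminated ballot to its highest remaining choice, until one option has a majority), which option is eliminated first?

Round 1: Petrov 13, Okafor 12, Rossi 8, Quinn 7, Tanaka 0. Tanaka has the fewest and is eliminated.
Round 2: Petrov 13, Okafor 12, Rossi 8, Quinn 7. Quinn has the fewest and is eliminated.
Round 3: Rossi 15, Petrov 13, Okafor 12. Okafor has the fewest and is eliminated.
Round 4: Rossi 27, Petrov 13. Rossi has a majority.

Tanaka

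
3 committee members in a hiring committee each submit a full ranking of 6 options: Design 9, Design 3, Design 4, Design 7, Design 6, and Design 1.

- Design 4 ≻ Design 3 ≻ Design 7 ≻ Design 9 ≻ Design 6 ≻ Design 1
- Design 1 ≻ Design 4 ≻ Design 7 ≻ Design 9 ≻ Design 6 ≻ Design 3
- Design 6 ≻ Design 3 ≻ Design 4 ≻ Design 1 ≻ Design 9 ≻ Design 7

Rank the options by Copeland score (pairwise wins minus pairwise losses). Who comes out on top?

Pairwise results:
  Design 9 vs Design 3: Design 3 wins 2–1.
  Design 9 vs Design 4: Design 4 wins 3–0.
  Design 9 vs Design 7: Design 7 wins 2–1.
  Design 9 vs Design 6: Design 9 wins 2–1.
  Design 9 vs Design 1: Design 1 wins 2–1.
  Design 3 vs Design 4: Design 4 wins 2–1.
  Design 3 vs Design 7: Design 3 wins 2–1.
  Design 3 vs Design 6: Design 6 wins 2–1.
  Design 3 vs Design 1: Design 3 wins 2–1.
  Design 4 vs Design 7: Design 4 wins 3–0.
  Design 4 vs Design 6: Design 4 wins 2–1.
  Design 4 vs Design 1: Design 4 wins 2–1.
  Design 7 vs Design 6: Design 7 wins 2–1.
  Design 7 vs Design 1: Design 1 wins 2–1.
  Design 6 vs Design 1: Design 6 wins 2–1.
Copeland scores (wins − losses):
  Design 9: 1 − 4 = -3
  Design 3: 3 − 2 = 1
  Design 4: 5 − 0 = 5
  Design 7: 2 − 3 = -1
  Design 6: 2 − 3 = -1
  Design 1: 2 − 3 = -1
Design 4 has the best Copeland score.

Design 4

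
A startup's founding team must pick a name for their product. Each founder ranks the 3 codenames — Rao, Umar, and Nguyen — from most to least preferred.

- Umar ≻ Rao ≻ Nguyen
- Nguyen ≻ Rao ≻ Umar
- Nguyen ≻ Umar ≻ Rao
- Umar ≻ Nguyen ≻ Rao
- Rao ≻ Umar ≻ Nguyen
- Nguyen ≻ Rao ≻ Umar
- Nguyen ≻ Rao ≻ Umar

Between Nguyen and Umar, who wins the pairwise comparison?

Ballots ranking Nguyen above Umar: 4.
Ballots ranking Umar above Nguyen: 3.
Nguyen wins the head-to-head, 4–3.

Nguyen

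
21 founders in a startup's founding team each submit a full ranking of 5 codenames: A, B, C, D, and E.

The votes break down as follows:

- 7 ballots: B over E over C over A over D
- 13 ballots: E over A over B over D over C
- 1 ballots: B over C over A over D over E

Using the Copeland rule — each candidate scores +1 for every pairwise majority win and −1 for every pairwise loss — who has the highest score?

E

Pairwise results:
  A vs B: A wins 13–8.
  A vs C: A wins 13–8.
  A vs D: A wins 21–0.
  A vs E: E wins 20–1.
  B vs C: B wins 21–0.
  B vs D: B wins 21–0.
  B vs E: E wins 13–8.
  C vs D: D wins 13–8.
  C vs E: E wins 20–1.
  D vs E: E wins 20–1.
Copeland scores (wins − losses):
  A: 3 − 1 = 2
  B: 2 − 2 = 0
  C: 0 − 4 = -4
  D: 1 − 3 = -2
  E: 4 − 0 = 4
E has the best Copeland score.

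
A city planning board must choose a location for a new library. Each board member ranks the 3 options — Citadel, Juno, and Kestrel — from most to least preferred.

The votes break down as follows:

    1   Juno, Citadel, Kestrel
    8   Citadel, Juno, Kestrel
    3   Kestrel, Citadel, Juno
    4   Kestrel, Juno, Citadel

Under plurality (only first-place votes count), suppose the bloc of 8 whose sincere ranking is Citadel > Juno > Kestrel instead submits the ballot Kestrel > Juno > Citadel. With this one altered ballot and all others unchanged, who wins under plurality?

First-place totals with the altered ballot: Citadel 0, Juno 1, Kestrel 15.
The switch changes the winner from Citadel to Kestrel.

Kestrel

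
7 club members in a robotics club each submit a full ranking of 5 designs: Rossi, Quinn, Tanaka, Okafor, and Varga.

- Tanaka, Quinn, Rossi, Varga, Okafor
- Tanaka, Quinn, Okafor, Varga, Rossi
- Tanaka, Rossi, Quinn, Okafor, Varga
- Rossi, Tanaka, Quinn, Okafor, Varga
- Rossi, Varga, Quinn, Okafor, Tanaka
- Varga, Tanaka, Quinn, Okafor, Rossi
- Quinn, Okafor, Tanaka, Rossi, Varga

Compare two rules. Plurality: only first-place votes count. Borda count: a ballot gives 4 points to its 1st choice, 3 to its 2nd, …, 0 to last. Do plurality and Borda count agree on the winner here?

Plurality first-place counts: Rossi 2, Quinn 1, Tanaka 3, Okafor 0, Varga 1 → Tanaka.
Borda totals: Rossi 14, Quinn 18, Tanaka 20, Okafor 9, Varga 9 → Tanaka.
The two rules agree on Tanaka.

Yes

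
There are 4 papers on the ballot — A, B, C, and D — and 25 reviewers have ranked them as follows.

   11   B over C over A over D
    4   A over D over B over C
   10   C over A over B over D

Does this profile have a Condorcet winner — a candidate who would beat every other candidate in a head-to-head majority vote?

No

Head-to-head results (25 voters total):
A vs B: A wins 14–11.
A vs C: C wins 21–4.
A vs D: A wins 25–0.
B vs C: B wins 15–10.
B vs D: B wins 21–4.
C vs D: C wins 21–4.
No candidate beats all others: A beats B beats C beats A, a majority cycle.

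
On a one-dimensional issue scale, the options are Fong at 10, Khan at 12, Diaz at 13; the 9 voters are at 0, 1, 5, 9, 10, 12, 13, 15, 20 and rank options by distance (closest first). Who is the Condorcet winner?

Fong

With single-peaked preferences on a line, the Condorcet winner is the candidate closest to the median voter.
The median voter (position 10) is closest to Fong at 10.
Check: Fong vs Diaz — voters closer to Fong: 5 of 9.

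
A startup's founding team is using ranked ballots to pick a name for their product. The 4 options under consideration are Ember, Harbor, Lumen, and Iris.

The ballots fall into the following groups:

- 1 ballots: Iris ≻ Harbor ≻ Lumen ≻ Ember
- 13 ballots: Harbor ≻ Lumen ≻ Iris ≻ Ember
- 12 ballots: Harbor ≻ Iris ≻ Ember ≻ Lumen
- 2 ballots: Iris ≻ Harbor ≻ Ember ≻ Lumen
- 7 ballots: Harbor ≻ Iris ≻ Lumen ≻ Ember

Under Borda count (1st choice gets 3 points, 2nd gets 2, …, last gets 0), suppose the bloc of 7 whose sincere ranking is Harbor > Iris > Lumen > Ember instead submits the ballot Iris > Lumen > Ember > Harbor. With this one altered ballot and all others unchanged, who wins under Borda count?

Borda totals with the altered ballot: Ember 21, Harbor 81, Lumen 41, Iris 67.
The winner is unchanged: still Harbor.

Harbor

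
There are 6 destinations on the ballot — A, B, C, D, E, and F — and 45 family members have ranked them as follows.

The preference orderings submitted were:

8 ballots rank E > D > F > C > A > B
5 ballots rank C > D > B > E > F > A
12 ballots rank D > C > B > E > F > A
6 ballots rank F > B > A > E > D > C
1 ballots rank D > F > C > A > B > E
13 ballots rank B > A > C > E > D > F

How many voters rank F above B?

15

Ballots ranking F above B: 8+6+1 = 15.
Ballots ranking B above F: 5+12+13 = 30.
So 15 of 45 voters prefer F to B.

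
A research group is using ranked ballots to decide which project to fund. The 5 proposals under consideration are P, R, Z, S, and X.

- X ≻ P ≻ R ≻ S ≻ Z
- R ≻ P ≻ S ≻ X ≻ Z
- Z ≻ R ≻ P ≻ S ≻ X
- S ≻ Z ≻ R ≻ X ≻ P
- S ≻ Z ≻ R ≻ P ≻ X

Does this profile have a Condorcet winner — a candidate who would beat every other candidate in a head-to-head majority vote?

No

Head-to-head results (5 voters total):
P vs R: R wins 4–1.
P vs Z: Z wins 3–2.
P vs S: P wins 3–2.
P vs X: P wins 3–2.
R vs Z: Z wins 3–2.
R vs S: R wins 3–2.
R vs X: R wins 4–1.
Z vs S: S wins 4–1.
Z vs X: Z wins 3–2.
S vs X: S wins 4–1.
No candidate beats all others: P beats S beats Z beats P, a majority cycle.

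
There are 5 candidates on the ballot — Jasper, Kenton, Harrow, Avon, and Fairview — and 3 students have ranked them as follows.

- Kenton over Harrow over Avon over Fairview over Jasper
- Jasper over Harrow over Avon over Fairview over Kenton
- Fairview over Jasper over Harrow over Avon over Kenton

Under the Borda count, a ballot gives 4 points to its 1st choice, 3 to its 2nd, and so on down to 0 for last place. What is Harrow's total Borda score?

Borda scores:
  Jasper: 0 + 4 + 3 = 7
  Kenton: 4 + 0 + 0 = 4
  Harrow: 3 + 3 + 2 = 8
  Avon: 2 + 2 + 1 = 5
  Fairview: 1 + 1 + 4 = 6

8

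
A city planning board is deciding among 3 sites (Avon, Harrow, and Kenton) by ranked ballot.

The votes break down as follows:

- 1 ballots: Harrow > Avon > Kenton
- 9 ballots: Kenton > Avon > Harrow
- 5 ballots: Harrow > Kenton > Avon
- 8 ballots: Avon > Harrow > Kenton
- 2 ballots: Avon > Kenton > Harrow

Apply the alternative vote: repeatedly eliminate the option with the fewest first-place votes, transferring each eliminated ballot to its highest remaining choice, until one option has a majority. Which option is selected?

Round 1: Avon 10, Kenton 9, Harrow 6. Harrow has the fewest and is eliminated.
Round 2: Kenton 14, Avon 11. Kenton has a majority.

Kenton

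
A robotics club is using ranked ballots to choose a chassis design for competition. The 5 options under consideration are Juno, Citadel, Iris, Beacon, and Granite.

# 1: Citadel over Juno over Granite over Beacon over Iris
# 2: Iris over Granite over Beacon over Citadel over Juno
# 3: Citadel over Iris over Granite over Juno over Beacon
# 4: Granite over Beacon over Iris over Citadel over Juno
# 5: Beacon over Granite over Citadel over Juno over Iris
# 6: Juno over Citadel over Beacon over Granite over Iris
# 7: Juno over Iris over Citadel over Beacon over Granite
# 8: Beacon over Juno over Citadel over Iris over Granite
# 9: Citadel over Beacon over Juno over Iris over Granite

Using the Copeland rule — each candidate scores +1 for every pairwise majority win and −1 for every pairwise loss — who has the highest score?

Pairwise results:
  Juno vs Citadel: Citadel wins 6–3.
  Juno vs Iris: Juno wins 6–3.
  Juno vs Beacon: Beacon wins 5–4.
  Juno vs Granite: Juno wins 5–4.
  Citadel vs Iris: Citadel wins 6–3.
  Citadel vs Beacon: Citadel wins 5–4.
  Citadel vs Granite: Citadel wins 6–3.
  Iris vs Beacon: Beacon wins 6–3.
  Iris vs Granite: Iris wins 5–4.
  Beacon vs Granite: Beacon wins 5–4.
Copeland scores (wins − losses):
  Juno: 2 − 2 = 0
  Citadel: 4 − 0 = 4
  Iris: 1 − 3 = -2
  Beacon: 3 − 1 = 2
  Granite: 0 − 4 = -4
Citadel has the best Copeland score.

Citadel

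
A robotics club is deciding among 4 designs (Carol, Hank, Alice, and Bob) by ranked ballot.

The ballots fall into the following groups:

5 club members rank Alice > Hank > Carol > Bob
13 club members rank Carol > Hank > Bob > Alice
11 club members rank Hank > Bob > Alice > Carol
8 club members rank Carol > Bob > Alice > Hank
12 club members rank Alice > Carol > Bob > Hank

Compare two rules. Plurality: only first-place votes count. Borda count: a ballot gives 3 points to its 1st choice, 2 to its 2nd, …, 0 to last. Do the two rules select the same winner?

Plurality first-place counts: Carol 21, Hank 11, Alice 17, Bob 0 → Carol.
Borda totals: Carol 92, Hank 69, Alice 70, Bob 63 → Carol.
The two rules agree on Carol.

Yes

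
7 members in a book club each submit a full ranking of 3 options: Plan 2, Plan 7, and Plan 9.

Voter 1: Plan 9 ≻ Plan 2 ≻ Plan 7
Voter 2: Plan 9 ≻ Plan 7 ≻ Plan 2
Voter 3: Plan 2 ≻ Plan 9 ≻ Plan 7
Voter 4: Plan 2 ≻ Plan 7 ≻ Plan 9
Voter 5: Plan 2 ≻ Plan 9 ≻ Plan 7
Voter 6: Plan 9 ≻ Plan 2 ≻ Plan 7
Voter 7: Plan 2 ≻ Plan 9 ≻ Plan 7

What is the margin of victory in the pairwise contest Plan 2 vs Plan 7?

5

Ballots ranking Plan 2 above Plan 7: 6.
Ballots ranking Plan 7 above Plan 2: 1.
Plan 2 wins 6–1, a margin of 5.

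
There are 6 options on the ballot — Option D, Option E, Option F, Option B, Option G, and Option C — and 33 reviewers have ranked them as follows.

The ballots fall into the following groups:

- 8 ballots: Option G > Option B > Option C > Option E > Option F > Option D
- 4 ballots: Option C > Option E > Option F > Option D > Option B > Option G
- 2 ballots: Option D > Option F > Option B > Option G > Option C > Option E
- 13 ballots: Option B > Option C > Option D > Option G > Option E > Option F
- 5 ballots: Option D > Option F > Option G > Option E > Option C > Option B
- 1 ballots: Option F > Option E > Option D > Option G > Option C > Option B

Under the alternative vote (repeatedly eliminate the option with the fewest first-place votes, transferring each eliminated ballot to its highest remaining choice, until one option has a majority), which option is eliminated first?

Round 1: Option B 13, Option G 8, Option D 7, Option C 4, Option F 1, Option E 0. Option E has the fewest and is eliminated.
Round 2: Option B 13, Option G 8, Option D 7, Option C 4, Option F 1. Option F has the fewest and is eliminated.
Round 3: Option B 13, Option D 8, Option G 8, Option C 4. Option C has the fewest and is eliminated.
Round 4: Option B 13, Option D 12, Option G 8. Option G has the fewest and is eliminated.
Round 5: Option B 21, Option D 12. Option B has a majority.

Option E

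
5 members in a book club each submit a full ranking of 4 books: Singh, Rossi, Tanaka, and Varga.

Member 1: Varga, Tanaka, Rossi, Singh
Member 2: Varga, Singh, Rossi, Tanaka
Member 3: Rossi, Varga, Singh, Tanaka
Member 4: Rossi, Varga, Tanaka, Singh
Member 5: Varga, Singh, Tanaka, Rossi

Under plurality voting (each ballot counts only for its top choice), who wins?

First-place vote totals:
  Singh: 0
  Rossi: 2
  Tanaka: 0
  Varga: 3
Varga has the most first-place votes.

Varga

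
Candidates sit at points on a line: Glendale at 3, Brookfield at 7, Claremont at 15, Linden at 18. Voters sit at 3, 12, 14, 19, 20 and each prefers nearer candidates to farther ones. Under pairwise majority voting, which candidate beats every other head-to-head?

Claremont

With single-peaked preferences on a line, the Condorcet winner is the candidate closest to the median voter.
The median voter (position 14) is closest to Claremont at 15.
Check: Claremont vs Linden — voters closer to Claremont: 3 of 5.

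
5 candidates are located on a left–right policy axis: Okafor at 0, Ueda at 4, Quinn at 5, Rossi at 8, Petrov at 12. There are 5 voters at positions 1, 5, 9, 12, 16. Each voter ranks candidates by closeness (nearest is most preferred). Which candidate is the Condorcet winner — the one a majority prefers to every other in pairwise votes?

Rossi

With single-peaked preferences on a line, the Condorcet winner is the candidate closest to the median voter.
The median voter (position 9) is closest to Rossi at 8.
Check: Rossi vs Quinn — voters closer to Rossi: 3 of 5.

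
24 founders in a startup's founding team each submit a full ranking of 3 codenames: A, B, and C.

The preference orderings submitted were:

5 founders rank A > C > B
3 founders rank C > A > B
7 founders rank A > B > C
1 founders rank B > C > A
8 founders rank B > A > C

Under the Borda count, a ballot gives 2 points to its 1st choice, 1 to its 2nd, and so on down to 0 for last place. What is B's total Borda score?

Borda scores:
  A: 5·2 + 3·1 + 7·2 + 0 + 8·1 = 35
  B: 5·0 + 3·0 + 7·1 + 2 + 8·2 = 25
  C: 5·1 + 3·2 + 7·0 + 1 + 8·0 = 12

25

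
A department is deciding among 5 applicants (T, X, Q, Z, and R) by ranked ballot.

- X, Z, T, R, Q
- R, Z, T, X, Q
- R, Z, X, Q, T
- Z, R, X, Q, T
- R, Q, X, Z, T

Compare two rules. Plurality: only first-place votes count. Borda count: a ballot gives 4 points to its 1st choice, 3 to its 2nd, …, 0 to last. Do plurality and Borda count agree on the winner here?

Plurality first-place counts: T 0, X 1, Q 0, Z 1, R 3 → R.
Borda totals: T 4, X 11, Q 5, Z 14, R 16 → R.
The two rules agree on R.

Yes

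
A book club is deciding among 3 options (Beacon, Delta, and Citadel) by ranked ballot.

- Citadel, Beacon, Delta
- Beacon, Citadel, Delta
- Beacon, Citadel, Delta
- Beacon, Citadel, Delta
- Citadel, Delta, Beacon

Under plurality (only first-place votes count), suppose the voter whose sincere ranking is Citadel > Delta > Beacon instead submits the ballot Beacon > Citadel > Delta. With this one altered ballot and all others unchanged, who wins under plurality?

Beacon

First-place totals with the altered ballot: Beacon 4, Delta 0, Citadel 1.
The winner is unchanged: still Beacon.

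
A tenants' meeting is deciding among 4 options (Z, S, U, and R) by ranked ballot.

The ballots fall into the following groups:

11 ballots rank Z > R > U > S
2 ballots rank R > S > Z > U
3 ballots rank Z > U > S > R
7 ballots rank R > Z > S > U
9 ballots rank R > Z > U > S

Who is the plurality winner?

R

First-place vote totals:
  Z: 14
  S: 0
  U: 0
  R: 18
R has the most first-place votes.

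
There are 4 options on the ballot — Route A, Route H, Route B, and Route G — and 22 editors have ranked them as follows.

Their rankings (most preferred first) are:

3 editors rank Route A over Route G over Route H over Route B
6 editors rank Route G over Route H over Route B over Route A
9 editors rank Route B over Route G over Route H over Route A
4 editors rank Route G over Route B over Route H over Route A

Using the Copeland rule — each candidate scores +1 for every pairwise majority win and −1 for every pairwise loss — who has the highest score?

Route G

Pairwise results:
  Route A vs Route H: Route H wins 19–3.
  Route A vs Route B: Route B wins 19–3.
  Route A vs Route G: Route G wins 19–3.
  Route H vs Route B: Route B wins 13–9.
  Route H vs Route G: Route G wins 22–0.
  Route B vs Route G: Route G wins 13–9.
Copeland scores (wins − losses):
  Route A: 0 − 3 = -3
  Route H: 1 − 2 = -1
  Route B: 2 − 1 = 1
  Route G: 3 − 0 = 3
Route G has the best Copeland score.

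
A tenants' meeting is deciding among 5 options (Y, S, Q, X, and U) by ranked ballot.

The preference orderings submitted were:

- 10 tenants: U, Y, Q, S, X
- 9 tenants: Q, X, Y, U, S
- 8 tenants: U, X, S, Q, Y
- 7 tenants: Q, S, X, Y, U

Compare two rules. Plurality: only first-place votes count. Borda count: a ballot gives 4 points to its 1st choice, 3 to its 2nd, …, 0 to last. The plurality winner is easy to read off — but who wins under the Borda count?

Q

Plurality first-place counts: Y 0, S 0, Q 16, X 0, U 18 → U.
Borda totals: Y 55, S 47, Q 92, X 65, U 81 → Q.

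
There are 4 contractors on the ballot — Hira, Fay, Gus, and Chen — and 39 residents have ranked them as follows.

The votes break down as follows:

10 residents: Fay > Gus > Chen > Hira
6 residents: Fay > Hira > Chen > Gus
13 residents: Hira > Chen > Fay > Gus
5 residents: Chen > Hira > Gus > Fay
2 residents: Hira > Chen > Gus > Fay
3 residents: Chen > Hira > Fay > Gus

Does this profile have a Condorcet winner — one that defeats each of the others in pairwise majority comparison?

Head-to-head results (39 voters total):
Hira vs Fay: Hira wins 23–16.
Hira vs Gus: Hira wins 29–10.
Hira vs Chen: Hira wins 21–18.
Fay vs Gus: Fay wins 32–7.
Fay vs Chen: Chen wins 23–16.
Gus vs Chen: Chen wins 29–10.
Hira beats each rival — Fay (23–16), Gus (29–10), Chen (21–18) — so Hira is the Condorcet winner.

Yes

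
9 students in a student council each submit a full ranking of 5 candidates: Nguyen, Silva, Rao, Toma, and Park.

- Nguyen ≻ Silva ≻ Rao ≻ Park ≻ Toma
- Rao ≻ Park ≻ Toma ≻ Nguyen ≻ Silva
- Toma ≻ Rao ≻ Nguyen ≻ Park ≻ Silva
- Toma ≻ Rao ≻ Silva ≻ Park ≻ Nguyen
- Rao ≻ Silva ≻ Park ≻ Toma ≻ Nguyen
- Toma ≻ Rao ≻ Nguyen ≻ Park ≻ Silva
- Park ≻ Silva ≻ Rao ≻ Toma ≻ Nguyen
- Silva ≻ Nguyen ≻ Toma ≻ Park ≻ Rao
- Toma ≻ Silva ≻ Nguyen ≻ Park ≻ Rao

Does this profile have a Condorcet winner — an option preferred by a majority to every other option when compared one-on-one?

Head-to-head results (9 voters total):
Nguyen vs Silva: Silva wins 5–4.
Nguyen vs Rao: Rao wins 6–3.
Nguyen vs Toma: Toma wins 7–2.
Nguyen vs Park: Nguyen wins 5–4.
Silva vs Rao: Rao wins 5–4.
Silva vs Toma: Toma wins 5–4.
Silva vs Park: Silva wins 5–4.
Rao vs Toma: Toma wins 5–4.
Rao vs Park: Rao wins 6–3.
Toma vs Park: Toma wins 5–4.
Toma beats each rival — Nguyen (7–2), Silva (5–4), Rao (5–4), Park (5–4) — so Toma is the Condorcet winner.

Yes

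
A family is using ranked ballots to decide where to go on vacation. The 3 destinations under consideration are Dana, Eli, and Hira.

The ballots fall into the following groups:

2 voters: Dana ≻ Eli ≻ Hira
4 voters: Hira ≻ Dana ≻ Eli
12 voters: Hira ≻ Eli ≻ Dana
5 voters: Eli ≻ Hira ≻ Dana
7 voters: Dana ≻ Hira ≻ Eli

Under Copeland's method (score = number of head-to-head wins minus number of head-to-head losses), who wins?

Pairwise results:
  Dana vs Eli: Eli wins 17–13.
  Dana vs Hira: Hira wins 21–9.
  Eli vs Hira: Hira wins 23–7.
Copeland scores (wins − losses):
  Dana: 0 − 2 = -2
  Eli: 1 − 1 = 0
  Hira: 2 − 0 = 2
Hira has the best Copeland score.

Hira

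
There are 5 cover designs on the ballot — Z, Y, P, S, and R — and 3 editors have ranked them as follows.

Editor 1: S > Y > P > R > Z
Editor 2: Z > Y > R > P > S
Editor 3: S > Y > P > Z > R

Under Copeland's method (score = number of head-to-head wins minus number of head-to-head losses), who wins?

Pairwise results:
  Z vs Y: Y wins 2–1.
  Z vs P: P wins 2–1.
  Z vs S: S wins 2–1.
  Z vs R: Z wins 2–1.
  Y vs P: Y wins 3–0.
  Y vs S: S wins 2–1.
  Y vs R: Y wins 3–0.
  P vs S: S wins 2–1.
  P vs R: P wins 2–1.
  S vs R: S wins 2–1.
Copeland scores (wins − losses):
  Z: 1 − 3 = -2
  Y: 3 − 1 = 2
  P: 2 − 2 = 0
  S: 4 − 0 = 4
  R: 0 − 4 = -4
S has the best Copeland score.

S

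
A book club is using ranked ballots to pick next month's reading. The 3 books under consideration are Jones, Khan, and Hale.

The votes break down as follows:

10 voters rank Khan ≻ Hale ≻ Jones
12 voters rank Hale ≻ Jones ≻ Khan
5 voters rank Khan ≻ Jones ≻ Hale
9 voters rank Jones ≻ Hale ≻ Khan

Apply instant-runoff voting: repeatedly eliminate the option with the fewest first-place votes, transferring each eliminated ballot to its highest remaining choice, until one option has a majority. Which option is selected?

Round 1: Khan 15, Hale 12, Jones 9. Jones has the fewest and is eliminated.
Round 2: Hale 21, Khan 15. Hale has a majority.

Hale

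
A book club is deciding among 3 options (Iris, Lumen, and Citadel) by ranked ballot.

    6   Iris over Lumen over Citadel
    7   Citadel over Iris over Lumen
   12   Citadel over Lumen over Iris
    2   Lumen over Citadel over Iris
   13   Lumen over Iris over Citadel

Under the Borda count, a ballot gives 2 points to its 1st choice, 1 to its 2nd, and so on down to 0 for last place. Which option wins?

Lumen

Borda scores:
  Iris: 6·2 + 7·1 + 12·0 + 2·0 + 13·1 = 32
  Lumen: 6·1 + 7·0 + 12·1 + 2·2 + 13·2 = 48
  Citadel: 6·0 + 7·2 + 12·2 + 2·1 + 13·0 = 40
Lumen has the highest total.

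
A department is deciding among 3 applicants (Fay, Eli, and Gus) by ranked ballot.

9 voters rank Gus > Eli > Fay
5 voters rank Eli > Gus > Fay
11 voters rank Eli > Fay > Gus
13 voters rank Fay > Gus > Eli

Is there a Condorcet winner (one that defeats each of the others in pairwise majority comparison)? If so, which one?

None — there is no Condorcet winner

Head-to-head results (38 voters total):
Fay vs Eli: Eli wins 25–13.
Fay vs Gus: Fay wins 24–14.
Eli vs Gus: Gus wins 22–16.
No candidate beats all others: Fay beats Gus beats Eli beats Fay, a majority cycle.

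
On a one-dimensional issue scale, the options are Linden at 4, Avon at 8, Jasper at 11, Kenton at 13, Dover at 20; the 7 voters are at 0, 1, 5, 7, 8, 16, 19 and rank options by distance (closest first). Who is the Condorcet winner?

Avon

With single-peaked preferences on a line, the Condorcet winner is the candidate closest to the median voter.
The median voter (position 7) is closest to Avon at 8.
Check: Avon vs Kenton — voters closer to Avon: 5 of 7.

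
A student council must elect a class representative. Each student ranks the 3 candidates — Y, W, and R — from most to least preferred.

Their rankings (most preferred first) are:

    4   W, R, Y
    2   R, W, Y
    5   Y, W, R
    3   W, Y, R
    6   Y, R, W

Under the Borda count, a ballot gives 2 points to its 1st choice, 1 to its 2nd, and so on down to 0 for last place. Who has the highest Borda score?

Borda scores:
  Y: 4·0 + 2·0 + 5·2 + 3·1 + 6·2 = 25
  W: 4·2 + 2·1 + 5·1 + 3·2 + 6·0 = 21
  R: 4·1 + 2·2 + 5·0 + 3·0 + 6·1 = 14
Y has the highest total.

Y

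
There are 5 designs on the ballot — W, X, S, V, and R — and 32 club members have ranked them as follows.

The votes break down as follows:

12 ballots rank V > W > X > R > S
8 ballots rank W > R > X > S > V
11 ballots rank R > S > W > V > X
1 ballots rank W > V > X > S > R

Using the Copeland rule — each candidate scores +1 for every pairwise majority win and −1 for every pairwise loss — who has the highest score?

Pairwise results:
  W vs X: W wins 32–0.
  W vs S: W wins 21–11.
  W vs V: W wins 20–12.
  W vs R: W wins 21–11.
  X vs S: X wins 21–11.
  X vs V: V wins 24–8.
  X vs R: R wins 19–13.
  S vs V: S wins 19–13.
  S vs R: R wins 31–1.
  V vs R: R wins 19–13.
Copeland scores (wins − losses):
  W: 4 − 0 = 4
  X: 1 − 3 = -2
  S: 1 − 3 = -2
  V: 1 − 3 = -2
  R: 3 − 1 = 2
W has the best Copeland score.

W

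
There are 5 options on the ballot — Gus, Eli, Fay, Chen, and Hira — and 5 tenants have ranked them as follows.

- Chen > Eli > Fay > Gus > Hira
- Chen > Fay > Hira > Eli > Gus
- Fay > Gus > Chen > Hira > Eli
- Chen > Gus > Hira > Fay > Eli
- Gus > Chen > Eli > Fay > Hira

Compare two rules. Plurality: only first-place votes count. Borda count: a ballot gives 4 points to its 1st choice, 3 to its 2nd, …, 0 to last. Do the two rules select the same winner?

Yes

Plurality first-place counts: Gus 1, Eli 0, Fay 1, Chen 3, Hira 0 → Chen.
Borda totals: Gus 11, Eli 6, Fay 11, Chen 17, Hira 5 → Chen.
The two rules agree on Chen.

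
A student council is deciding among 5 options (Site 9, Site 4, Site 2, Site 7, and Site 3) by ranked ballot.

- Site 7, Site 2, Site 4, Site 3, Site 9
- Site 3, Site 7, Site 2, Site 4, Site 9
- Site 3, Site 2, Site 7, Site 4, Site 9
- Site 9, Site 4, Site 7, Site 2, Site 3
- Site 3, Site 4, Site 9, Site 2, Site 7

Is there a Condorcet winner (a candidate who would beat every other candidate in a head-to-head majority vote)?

Yes

Head-to-head results (5 voters total):
Site 9 vs Site 4: Site 4 wins 4–1.
Site 9 vs Site 2: Site 2 wins 3–2.
Site 9 vs Site 7: Site 7 wins 3–2.
Site 9 vs Site 3: Site 3 wins 4–1.
Site 4 vs Site 2: Site 2 wins 3–2.
Site 4 vs Site 7: Site 7 wins 3–2.
Site 4 vs Site 3: Site 3 wins 3–2.
Site 2 vs Site 7: Site 7 wins 3–2.
Site 2 vs Site 3: Site 3 wins 3–2.
Site 7 vs Site 3: Site 3 wins 3–2.
Site 3 beats each rival — Site 9 (4–1), Site 4 (3–2), Site 2 (3–2), Site 7 (3–2) — so Site 3 is the Condorcet winner.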